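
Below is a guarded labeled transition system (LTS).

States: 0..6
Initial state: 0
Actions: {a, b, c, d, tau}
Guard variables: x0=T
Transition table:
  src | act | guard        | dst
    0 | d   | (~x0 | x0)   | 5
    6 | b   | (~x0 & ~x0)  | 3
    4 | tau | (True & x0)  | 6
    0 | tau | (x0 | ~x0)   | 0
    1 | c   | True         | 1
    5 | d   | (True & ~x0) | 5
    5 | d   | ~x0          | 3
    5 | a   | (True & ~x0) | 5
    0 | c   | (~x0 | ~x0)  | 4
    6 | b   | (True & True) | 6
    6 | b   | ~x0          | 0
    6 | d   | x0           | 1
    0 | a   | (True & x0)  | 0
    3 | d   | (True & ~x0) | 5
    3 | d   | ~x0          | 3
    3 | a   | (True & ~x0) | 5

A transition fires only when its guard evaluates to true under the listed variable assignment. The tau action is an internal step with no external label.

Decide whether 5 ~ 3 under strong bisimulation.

Refine partition for ~:
  π0 = {{0,1,2,3,4,5,6}}
  π1 = {{0},{1},{2,3,5},{4},{6}}
Fixed point at round 2; 5 class(es).
5∈{2,3,5}, 3∈{2,3,5}

Answer: BISIMILAR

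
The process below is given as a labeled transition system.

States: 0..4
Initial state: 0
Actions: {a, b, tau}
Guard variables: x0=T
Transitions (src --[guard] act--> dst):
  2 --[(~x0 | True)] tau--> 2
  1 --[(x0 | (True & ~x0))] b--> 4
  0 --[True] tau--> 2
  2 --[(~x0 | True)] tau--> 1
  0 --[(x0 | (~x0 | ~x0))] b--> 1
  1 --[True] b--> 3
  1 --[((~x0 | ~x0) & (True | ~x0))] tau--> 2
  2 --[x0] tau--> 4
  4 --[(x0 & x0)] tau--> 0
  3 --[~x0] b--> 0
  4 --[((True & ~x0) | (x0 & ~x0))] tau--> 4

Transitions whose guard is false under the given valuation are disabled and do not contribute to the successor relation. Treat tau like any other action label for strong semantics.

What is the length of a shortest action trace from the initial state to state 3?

Breadth-first toward 3:
  Layer 0: {0}
  Layer 1: {1,2}
  Layer 2: {3,4}
depth(3)=2, e.g. b·b

Answer: 2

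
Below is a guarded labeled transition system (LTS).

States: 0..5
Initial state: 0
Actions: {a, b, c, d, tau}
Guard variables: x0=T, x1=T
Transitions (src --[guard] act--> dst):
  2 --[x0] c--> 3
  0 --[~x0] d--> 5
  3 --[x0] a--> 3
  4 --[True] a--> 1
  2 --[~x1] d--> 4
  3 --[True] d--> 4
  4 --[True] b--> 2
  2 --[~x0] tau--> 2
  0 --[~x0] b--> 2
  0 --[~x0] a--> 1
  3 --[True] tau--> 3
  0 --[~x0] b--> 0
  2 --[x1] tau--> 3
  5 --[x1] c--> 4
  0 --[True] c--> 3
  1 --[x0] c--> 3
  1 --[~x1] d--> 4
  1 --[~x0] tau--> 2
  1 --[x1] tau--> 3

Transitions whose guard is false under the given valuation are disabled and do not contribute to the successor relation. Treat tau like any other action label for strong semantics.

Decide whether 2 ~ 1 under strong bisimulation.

Refine partition for ~:
  π0 = {{0,1,2,3,4,5}}
  π1 = {{0,5},{1,2},{3},{4}}
  π2 = {{0},{1,2},{3},{4},{5}}
Fixed point at round 3; 5 class(es).
2∈{1,2}, 1∈{1,2}

Answer: BISIMILAR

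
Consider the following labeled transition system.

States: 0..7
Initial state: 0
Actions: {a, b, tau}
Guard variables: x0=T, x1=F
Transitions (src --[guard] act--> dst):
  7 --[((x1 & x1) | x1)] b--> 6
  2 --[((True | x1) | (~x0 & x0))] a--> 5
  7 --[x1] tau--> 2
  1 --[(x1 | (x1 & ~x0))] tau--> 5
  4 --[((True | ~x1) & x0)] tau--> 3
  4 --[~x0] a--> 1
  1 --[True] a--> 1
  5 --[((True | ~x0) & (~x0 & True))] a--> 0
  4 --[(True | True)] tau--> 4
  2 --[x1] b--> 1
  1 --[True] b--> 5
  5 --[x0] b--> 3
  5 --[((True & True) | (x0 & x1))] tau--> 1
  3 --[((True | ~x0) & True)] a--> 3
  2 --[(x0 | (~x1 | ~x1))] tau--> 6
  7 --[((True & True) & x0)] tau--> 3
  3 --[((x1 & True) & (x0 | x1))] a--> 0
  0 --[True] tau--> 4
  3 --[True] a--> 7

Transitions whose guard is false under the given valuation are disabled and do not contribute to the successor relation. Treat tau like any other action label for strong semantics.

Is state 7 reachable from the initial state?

Answer: REACHABLE

Trace:
12 transition(s) survive guard evaluation.
depth 0: {0}
depth 1: {4}  cumulative {0,4}
depth 2: {3}  cumulative {0,3,4}
depth 3: {7}  cumulative {0,3,4,7}
Reachable = {0,3,4,7}
witness 7: tau·tau·a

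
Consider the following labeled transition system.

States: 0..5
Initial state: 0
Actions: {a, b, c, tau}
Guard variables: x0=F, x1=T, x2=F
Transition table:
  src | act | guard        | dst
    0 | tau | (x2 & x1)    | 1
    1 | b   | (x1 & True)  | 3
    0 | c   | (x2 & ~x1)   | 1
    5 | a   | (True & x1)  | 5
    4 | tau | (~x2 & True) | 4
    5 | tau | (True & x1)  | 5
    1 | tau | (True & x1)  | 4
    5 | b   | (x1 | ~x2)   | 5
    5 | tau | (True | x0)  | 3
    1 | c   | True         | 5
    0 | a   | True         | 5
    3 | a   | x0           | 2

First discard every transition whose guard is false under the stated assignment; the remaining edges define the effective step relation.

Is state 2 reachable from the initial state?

Answer: UNREACHABLE

Analysis:
Guard filter leaves 9 enabled edge(s).
depth 0: {0}
depth 1: {5}  total {0,5}
depth 2: {3}  total {0,3,5}
R = {0,3,5}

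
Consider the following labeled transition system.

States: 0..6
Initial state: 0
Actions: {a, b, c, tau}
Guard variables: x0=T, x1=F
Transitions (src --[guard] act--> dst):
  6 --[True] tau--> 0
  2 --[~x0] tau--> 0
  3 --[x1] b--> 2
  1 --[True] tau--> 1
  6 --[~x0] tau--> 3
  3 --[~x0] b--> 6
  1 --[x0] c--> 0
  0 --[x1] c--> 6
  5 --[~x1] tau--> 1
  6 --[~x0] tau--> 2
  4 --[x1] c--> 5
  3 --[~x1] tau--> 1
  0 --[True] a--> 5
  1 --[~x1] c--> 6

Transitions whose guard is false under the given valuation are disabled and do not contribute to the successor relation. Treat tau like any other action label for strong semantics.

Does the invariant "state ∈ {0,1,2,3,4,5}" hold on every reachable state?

Safe = {0,1,2,3,4,5}
R = {0,1,5,6}
  0: safe
  1: safe
  5: safe
  6: outside
witness against invariant: a·tau·c → 6

Answer: INVARIANT VIOLATED at state 6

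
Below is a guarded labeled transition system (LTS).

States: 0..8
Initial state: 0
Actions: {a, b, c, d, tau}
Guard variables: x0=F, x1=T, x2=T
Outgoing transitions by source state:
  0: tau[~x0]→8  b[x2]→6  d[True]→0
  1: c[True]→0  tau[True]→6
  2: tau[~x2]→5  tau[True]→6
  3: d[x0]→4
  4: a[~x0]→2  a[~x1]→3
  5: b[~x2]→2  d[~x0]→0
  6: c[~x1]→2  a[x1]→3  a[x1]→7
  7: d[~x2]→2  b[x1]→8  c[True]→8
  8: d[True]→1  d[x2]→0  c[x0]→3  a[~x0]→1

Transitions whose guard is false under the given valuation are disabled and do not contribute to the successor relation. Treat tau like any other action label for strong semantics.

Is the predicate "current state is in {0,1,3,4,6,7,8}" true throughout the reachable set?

Inv-set: {0,1,3,4,6,7,8}
Reachable = {0,1,3,6,7,8}
  0: ✓
  1: ✓
  3: ✓
  6: ✓
  7: ✓
  8: ✓

Answer: INVARIANT HOLDS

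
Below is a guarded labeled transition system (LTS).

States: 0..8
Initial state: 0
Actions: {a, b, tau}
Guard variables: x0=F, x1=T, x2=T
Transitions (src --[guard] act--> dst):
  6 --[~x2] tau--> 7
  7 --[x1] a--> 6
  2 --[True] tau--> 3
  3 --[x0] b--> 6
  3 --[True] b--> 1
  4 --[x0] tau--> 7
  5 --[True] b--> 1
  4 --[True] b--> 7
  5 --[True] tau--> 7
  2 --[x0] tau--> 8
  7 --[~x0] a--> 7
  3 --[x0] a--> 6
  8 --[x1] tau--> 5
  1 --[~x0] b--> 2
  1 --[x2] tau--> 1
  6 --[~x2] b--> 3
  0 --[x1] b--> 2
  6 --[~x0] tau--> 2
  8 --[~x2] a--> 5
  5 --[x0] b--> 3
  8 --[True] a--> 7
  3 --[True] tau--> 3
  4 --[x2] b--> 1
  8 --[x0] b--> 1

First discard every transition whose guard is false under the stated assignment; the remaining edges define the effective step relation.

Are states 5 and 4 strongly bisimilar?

Compute ~ classes (split until stable):
  π0 = {{0,1,2,3,4,5,6,7,8}}
  π1 = {{0,4},{1,3,5},{2,6},{7},{8}}
  π2 = {{0},{1},{2},{3},{4},{5},{6},{7},{8}}
9 equivalence class(es) (converged in 3)
[5]={5}  [4]={4}

Answer: NOT BISIMILAR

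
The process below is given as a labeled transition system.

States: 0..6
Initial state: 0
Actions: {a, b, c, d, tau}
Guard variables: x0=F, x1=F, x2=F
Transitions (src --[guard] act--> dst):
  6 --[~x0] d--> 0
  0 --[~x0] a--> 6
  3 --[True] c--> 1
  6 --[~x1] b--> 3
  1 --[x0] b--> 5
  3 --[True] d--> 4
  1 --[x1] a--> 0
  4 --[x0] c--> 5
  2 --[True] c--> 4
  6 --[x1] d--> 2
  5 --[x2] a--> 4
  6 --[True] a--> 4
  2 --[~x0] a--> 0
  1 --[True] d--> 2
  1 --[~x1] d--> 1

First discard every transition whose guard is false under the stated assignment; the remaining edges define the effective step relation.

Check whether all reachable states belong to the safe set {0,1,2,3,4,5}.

Inv-set: {0,1,2,3,4,5}
Reachable = {0,1,2,3,4,6}
  0: ✓
  1: ✓
  2: ✓
  3: ✓
  4: ✓
  6: ✗ unsafe
reach 6 via a — violates

Answer: INVARIANT VIOLATED at state 6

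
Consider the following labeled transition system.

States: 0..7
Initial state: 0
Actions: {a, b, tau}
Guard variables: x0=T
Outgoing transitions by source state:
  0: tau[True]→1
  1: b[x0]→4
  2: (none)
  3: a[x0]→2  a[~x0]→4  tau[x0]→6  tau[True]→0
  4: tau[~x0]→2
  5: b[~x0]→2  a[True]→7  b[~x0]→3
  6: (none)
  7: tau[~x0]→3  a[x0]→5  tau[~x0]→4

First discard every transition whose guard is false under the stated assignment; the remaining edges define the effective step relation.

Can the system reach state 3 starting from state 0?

Answer: UNREACHABLE

Trace:
After dropping false guards: 7 live edges.
Layer 0: {0}
Layer 1: {1}  cumulative {0,1}
Layer 2: {4}  cumulative {0,1,4}
Reach set: {0,1,4}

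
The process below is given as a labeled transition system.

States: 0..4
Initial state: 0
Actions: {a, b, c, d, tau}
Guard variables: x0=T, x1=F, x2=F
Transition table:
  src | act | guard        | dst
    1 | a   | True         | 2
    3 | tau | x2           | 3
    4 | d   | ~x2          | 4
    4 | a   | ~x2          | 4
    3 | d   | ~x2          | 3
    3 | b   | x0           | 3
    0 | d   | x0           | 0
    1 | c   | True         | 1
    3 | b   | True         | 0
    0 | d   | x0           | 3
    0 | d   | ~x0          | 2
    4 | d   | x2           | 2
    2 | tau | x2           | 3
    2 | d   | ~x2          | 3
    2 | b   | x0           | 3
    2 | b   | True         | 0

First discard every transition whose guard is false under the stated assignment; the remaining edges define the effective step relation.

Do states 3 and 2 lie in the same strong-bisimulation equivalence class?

Bisimulation quotient by refinement:
  round 0: {{0,1,2,3,4}}
  round 1: {{0},{1},{2,3},{4}}
Fixed point at round 2; 4 class(es).
[3]={2,3}  [2]={2,3}

Answer: BISIMILAR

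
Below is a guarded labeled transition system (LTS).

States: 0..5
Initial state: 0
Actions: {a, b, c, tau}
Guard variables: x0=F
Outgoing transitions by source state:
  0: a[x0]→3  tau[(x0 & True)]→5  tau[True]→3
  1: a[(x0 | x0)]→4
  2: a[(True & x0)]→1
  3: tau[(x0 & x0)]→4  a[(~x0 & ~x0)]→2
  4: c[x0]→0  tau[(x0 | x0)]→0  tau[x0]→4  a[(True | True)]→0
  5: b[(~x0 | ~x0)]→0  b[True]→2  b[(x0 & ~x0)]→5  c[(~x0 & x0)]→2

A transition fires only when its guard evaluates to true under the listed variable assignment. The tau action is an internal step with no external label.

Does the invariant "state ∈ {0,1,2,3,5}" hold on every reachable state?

Allowed set {0,1,2,3,5}
Reachable = {0,2,3}
  0: ok
  2: ok
  3: ok

Answer: INVARIANT HOLDS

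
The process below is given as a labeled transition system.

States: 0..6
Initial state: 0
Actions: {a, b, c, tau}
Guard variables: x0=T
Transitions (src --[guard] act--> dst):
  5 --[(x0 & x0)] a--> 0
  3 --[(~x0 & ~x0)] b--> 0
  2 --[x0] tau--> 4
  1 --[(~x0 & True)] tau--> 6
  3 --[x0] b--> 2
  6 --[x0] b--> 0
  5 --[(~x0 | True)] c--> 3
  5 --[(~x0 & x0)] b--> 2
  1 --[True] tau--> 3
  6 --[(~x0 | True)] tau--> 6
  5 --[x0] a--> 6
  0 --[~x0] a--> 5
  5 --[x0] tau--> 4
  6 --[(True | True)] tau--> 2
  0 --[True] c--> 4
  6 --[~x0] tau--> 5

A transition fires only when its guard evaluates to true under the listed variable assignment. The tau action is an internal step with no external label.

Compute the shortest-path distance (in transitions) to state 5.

BFS to 5:
  L0 = {0}
  L1 = {4}
5 never appears.

Answer: UNREACHABLE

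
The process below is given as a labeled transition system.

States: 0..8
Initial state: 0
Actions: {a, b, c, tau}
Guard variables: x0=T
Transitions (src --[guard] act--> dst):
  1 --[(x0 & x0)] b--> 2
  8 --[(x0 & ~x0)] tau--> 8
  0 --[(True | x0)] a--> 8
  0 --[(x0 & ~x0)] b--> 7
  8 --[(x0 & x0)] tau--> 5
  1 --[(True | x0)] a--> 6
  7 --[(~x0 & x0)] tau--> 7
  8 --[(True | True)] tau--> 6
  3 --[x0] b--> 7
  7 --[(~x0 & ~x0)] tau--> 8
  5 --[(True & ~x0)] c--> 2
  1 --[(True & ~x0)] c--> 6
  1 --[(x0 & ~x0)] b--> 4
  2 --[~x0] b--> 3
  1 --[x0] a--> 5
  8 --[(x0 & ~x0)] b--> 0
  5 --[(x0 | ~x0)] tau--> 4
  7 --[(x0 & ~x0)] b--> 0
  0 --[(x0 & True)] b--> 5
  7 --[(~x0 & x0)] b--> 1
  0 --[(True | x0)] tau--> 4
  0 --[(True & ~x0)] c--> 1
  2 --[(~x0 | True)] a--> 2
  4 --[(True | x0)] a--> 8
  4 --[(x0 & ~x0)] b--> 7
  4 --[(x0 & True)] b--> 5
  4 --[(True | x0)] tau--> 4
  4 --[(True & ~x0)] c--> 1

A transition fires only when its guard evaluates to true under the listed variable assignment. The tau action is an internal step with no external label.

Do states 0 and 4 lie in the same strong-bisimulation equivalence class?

Answer: BISIMILAR

Working:
Bisimulation quotient by refinement:
  round 0: {{0,1,2,3,4,5,6,7,8}}
  round 1: {{0,4},{1},{2},{3},{5,8},{6,7}}
  round 2: {{0,4},{1},{2},{3},{5},{6,7},{8}}
stable after 3 split(s): 7 block(s)
0∈{0,4}, 4∈{0,4}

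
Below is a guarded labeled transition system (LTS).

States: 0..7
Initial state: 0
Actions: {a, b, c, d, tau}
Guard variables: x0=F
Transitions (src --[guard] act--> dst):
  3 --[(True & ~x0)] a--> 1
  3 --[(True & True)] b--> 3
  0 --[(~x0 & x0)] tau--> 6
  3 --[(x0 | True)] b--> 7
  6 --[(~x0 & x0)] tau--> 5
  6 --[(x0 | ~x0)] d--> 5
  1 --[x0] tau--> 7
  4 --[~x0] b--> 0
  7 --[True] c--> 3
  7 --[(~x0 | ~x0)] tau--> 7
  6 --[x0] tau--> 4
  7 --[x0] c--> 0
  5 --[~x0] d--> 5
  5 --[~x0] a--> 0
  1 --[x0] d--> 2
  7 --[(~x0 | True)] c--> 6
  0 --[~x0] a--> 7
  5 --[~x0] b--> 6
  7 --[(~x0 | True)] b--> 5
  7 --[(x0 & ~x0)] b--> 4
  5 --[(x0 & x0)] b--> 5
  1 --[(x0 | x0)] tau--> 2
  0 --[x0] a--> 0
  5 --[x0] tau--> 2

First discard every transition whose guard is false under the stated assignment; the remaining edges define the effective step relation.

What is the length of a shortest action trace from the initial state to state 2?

Answer: UNREACHABLE

Trace:
Breadth-first toward 2:
  depth 0: {0}
  depth 1: {7}
  depth 2: {3,5,6}
  depth 3: {1}
2 never appears.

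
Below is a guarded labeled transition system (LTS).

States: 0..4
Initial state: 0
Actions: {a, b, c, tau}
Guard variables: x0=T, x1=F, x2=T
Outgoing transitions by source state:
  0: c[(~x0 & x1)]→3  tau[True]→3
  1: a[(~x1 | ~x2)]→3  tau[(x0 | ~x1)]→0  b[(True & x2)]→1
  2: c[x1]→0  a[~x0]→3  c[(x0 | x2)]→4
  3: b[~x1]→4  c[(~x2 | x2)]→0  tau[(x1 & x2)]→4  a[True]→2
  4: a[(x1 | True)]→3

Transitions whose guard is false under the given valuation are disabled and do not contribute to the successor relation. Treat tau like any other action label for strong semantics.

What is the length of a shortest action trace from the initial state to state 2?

Layered search for 2:
  L0 = {0}
  L1 = {3}
  L2 = {2,4}
depth(2)=2, e.g. tau·a

Answer: 2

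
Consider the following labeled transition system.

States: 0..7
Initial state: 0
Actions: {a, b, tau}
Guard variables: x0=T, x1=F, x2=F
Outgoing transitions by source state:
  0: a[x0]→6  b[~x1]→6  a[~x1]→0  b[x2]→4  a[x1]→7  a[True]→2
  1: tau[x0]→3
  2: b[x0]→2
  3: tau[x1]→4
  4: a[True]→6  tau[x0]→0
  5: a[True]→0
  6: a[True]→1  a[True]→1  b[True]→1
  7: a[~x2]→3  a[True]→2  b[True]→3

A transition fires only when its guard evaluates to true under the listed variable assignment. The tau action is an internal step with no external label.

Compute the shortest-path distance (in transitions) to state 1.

Layered search for 1:
  depth 0: {0}
  depth 1: {2,6}
  depth 2: {1}
depth(1)=2, e.g. a·a

Answer: 2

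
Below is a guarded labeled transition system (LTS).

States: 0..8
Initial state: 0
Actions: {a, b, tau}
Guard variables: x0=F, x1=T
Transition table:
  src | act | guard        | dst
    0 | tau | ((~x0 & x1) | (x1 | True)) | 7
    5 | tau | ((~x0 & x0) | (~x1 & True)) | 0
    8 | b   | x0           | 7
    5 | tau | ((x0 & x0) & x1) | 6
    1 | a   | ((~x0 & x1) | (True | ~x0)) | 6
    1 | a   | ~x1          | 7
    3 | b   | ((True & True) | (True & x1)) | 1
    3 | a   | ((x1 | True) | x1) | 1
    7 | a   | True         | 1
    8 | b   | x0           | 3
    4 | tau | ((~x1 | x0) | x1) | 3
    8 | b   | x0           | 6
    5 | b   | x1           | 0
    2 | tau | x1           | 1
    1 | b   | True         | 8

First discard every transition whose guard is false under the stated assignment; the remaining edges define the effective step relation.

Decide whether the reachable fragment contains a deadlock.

R = {0,1,6,7,8}
  0: tau→7  [1 out]
  1: a→6  b→8  [2 out]
  6: ∅  [deadlock]
  7: a→1  [1 out]
  8: ∅  [deadlock]
Path to 6: tau·a·a

Answer: DEADLOCK at state 6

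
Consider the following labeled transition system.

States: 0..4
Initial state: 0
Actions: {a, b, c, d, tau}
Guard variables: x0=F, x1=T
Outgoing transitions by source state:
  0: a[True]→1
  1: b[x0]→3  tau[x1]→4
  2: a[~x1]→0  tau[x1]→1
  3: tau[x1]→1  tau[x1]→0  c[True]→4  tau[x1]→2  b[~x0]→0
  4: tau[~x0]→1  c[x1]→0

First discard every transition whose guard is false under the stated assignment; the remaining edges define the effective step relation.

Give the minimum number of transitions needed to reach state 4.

Answer: 2

Trace:
BFS to 4:
  L0 = {0}
  L1 = {1}
  L2 = {4}
first hit 4 at d=2 via a·tau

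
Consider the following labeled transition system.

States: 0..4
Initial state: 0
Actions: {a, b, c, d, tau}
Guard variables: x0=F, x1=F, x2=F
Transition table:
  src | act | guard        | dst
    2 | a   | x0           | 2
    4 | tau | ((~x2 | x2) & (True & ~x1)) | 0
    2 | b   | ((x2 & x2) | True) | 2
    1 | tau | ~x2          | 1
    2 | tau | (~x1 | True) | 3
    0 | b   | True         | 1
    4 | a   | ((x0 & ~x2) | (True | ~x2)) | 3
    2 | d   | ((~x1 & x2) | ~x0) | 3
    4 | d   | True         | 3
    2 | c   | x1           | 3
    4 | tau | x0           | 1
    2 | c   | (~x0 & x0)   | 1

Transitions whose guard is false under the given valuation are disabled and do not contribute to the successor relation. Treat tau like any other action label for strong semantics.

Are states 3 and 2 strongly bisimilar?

Refine partition for ~:
  P[0] = {{0,1,2,3,4}}
  P[1] = {{0},{1},{2},{3},{4}}
Fixed point at round 2; 5 class(es).
3∈{3}, 2∈{2}

Answer: NOT BISIMILAR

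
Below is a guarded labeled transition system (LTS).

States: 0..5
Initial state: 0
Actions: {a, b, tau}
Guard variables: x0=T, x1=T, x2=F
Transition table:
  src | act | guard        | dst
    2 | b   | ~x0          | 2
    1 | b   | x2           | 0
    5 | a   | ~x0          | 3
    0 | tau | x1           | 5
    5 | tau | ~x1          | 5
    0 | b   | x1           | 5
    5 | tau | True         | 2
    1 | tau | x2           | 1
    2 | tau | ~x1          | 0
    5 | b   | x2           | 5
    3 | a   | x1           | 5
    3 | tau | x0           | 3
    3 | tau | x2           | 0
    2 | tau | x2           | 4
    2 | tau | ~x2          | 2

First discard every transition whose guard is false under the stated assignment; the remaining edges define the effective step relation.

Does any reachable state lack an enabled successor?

Reach set: {0,2,5}
  0: b→5  tau→5  [2 out]
  2: tau→2  [1 out]
  5: tau→2  [1 out]

Answer: DEADLOCK-FREE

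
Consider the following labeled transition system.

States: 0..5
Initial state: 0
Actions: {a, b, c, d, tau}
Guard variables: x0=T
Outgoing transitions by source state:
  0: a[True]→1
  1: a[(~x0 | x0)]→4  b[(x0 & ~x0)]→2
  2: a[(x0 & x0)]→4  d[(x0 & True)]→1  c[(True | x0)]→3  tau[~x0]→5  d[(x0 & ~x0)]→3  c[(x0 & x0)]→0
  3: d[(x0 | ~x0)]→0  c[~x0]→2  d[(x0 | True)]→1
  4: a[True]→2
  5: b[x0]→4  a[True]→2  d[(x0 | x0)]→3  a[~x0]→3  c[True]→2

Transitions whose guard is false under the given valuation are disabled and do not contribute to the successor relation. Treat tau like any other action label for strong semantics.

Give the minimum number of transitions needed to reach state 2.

Answer: 3

Trace:
Breadth-first toward 2:
  Layer 0: {0}
  Layer 1: {1}
  Layer 2: {4}
  Layer 3: {2}
2 enters at depth 3; path a·a·a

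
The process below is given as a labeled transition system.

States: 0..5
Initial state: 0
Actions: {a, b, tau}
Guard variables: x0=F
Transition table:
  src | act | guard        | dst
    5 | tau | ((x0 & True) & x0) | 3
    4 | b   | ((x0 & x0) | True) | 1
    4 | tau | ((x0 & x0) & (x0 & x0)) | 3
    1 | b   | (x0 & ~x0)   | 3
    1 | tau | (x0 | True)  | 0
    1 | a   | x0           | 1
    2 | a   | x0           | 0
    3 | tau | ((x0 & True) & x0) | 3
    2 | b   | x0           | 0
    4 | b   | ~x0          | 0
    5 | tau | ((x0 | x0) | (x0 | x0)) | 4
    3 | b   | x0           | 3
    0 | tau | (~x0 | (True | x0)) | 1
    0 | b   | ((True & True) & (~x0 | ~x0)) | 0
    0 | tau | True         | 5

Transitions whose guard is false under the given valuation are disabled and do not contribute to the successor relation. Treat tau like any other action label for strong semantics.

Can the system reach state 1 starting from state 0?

6 transition(s) survive guard evaluation.
Layer 0: {0}
Layer 1: {1,5}  total {0,1,5}
R = {0,1,5}
trace reaching 1: tau

Answer: REACHABLE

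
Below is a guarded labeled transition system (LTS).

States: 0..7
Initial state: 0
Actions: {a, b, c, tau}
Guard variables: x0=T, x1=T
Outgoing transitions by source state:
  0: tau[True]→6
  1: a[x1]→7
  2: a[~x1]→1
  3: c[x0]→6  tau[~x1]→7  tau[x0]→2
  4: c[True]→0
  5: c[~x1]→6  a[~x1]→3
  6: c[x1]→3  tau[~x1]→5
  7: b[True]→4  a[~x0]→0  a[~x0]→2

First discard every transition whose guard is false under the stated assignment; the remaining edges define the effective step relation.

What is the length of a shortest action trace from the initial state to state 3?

Answer: 2

Trace:
Breadth-first toward 3:
  Layer 0: {0}
  Layer 1: {6}
  Layer 2: {3}
3 enters at depth 2; path tau·c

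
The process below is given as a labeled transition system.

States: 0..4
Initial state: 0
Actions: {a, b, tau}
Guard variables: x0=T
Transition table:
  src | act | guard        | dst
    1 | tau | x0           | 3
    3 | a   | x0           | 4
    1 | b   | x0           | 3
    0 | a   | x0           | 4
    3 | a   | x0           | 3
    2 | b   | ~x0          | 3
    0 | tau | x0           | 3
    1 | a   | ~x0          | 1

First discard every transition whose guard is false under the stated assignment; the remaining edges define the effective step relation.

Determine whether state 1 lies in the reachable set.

Answer: UNREACHABLE

Analysis:
After dropping false guards: 6 live edges.
Layer 0: {0}
Layer 1: {3,4}  cumulative {0,3,4}
Reachable = {0,3,4}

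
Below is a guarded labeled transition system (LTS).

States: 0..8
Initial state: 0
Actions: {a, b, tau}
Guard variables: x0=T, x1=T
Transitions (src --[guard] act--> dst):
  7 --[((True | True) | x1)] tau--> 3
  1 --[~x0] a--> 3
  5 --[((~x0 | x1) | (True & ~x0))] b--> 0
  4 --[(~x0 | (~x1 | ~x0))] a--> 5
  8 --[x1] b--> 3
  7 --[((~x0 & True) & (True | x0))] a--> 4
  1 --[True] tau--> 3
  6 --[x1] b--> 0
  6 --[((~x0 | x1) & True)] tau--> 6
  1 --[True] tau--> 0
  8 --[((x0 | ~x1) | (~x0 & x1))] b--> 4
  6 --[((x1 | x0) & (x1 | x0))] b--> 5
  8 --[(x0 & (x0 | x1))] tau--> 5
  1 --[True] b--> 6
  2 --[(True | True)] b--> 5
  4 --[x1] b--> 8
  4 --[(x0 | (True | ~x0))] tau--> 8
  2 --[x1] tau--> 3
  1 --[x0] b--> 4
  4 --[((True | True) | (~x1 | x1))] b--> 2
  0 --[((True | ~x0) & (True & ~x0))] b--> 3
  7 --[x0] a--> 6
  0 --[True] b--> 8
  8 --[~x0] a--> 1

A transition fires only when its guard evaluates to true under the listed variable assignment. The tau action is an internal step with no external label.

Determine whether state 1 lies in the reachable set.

After dropping false guards: 19 live edges.
Layer 0: {0}
Layer 1: {8}  now seen {0,8}
Layer 2: {3,4,5}  now seen {0,3,4,5,8}
Layer 3: {2}  now seen {0,2,3,4,5,8}
Reach set: {0,2,3,4,5,8}

Answer: UNREACHABLE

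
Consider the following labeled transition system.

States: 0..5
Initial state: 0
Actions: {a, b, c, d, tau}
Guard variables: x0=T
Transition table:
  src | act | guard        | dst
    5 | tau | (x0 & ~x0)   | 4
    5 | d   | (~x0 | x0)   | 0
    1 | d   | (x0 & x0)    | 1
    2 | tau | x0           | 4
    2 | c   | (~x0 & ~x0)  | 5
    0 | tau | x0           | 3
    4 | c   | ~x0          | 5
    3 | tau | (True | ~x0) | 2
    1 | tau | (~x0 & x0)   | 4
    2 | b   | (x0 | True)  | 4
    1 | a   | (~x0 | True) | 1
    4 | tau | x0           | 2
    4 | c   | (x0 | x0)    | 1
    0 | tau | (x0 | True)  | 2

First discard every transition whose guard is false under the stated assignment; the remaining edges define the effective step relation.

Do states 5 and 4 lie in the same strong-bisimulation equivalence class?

Answer: NOT BISIMILAR

Analysis:
Compute ~ classes (split until stable):
  P[0] = {{0,1,2,3,4,5}}
  P[1] = {{0,3},{1},{2},{4},{5}}
  P[2] = {{0},{1},{2},{3},{4},{5}}
6 equivalence class(es) (converged in 3)
5∈{5}, 4∈{4}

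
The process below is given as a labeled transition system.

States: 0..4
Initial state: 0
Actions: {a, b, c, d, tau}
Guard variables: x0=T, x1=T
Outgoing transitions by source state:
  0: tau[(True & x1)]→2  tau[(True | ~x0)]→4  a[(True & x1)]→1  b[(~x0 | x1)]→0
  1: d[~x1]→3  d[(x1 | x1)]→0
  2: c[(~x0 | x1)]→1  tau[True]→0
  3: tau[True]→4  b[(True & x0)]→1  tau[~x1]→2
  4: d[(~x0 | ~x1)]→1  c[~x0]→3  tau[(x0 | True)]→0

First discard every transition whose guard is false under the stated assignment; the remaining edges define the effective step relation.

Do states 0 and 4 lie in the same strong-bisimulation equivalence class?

Refine partition for ~:
  P[0] = {{0,1,2,3,4}}
  P[1] = {{0},{1},{2},{3},{4}}
Fixed point at round 2; 5 class(es).
class of 0: {0}; class of 4: {4}

Answer: NOT BISIMILAR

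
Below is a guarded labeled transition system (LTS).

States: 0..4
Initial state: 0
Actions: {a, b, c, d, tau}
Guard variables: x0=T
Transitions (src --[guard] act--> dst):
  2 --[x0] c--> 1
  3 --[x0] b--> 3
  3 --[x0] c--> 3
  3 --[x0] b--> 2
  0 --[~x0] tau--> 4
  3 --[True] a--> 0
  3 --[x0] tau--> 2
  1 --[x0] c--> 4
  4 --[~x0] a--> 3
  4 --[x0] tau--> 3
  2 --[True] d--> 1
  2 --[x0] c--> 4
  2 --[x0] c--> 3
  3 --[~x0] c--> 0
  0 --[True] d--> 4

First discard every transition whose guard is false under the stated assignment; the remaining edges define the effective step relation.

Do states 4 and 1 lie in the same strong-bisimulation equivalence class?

Answer: NOT BISIMILAR

Working:
Refine partition for ~:
  π0 = {{0,1,2,3,4}}
  π1 = {{0},{1},{2},{3},{4}}
5 equivalence class(es) (converged in 2)
4∈{4}, 1∈{1}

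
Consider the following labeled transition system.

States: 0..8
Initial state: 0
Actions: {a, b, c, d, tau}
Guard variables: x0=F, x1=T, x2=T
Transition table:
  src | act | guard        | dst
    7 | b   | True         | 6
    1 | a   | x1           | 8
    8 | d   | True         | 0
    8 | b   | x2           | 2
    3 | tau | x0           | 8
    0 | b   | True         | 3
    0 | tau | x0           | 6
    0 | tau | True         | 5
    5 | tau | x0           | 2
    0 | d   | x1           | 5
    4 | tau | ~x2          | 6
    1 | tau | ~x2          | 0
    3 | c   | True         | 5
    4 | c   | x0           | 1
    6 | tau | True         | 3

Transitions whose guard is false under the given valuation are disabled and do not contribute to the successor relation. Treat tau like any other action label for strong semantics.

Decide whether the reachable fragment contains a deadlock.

R = {0,3,5}
  0: b→3  d→5  tau→5  [deg 3]
  3: c→5  [deg 1]
  5: ∅  [deadlock]
Path to 5: tau

Answer: DEADLOCK at state 5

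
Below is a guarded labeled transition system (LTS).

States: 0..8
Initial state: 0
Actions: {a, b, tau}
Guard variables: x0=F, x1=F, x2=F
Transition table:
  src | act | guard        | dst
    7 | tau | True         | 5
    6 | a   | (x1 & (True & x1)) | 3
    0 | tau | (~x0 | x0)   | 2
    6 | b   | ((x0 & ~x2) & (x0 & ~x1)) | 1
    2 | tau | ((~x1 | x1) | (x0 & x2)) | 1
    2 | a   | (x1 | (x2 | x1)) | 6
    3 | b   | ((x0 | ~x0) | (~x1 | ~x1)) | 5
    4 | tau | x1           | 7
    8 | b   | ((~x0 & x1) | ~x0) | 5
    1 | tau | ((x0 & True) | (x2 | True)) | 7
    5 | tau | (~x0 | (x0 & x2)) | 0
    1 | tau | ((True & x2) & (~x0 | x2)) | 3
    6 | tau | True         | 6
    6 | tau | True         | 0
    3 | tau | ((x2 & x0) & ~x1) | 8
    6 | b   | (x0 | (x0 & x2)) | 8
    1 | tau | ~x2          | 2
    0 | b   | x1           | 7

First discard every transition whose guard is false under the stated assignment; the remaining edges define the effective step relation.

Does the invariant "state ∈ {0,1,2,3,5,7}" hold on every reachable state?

Allowed set {0,1,2,3,5,7}
R = {0,1,2,5,7}
  0: ✓
  1: ✓
  2: ✓
  5: ✓
  7: ✓

Answer: INVARIANT HOLDS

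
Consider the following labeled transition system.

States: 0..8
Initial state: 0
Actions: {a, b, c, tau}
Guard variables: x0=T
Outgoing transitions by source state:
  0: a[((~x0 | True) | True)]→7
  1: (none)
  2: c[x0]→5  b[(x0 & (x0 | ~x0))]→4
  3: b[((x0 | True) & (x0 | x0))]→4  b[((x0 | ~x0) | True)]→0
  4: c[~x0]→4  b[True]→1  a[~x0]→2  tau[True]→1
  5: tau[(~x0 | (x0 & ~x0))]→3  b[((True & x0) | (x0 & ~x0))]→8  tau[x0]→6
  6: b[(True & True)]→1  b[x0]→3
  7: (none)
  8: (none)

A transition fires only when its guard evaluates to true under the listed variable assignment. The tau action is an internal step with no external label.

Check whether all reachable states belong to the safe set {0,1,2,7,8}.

Answer: INVARIANT HOLDS

Trace:
Inv-set: {0,1,2,7,8}
R = {0,7}
  0: ✓
  7: ✓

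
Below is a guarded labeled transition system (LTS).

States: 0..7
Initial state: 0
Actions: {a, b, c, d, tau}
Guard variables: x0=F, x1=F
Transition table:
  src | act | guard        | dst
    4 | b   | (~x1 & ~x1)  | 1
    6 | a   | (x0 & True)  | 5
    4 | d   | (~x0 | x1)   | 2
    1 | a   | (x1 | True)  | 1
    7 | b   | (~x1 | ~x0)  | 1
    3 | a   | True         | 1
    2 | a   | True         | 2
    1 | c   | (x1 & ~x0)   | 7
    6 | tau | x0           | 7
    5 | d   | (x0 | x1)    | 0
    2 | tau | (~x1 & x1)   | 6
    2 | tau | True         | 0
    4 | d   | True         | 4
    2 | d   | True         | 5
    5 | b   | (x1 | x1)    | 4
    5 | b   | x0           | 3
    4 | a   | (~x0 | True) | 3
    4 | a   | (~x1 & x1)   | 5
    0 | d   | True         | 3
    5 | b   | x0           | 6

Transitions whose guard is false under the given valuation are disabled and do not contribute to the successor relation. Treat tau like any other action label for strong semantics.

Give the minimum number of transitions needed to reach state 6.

Layered search for 6:
  depth 0: {0}
  depth 1: {3}
  depth 2: {1}
6 never appears.

Answer: UNREACHABLE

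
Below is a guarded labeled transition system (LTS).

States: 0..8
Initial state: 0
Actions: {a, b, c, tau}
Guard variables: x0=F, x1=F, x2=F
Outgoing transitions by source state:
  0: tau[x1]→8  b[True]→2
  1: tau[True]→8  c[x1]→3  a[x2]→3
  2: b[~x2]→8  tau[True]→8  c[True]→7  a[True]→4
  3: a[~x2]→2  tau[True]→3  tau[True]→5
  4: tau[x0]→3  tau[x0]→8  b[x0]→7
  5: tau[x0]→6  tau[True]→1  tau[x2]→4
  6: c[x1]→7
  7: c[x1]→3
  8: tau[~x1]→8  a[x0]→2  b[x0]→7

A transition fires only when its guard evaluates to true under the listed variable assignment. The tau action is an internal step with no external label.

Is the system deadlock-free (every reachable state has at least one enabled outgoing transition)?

Answer: DEADLOCK at state 4

Working:
R = {0,2,4,7,8}
  0: b→2  [1 exit(s)]
  2: a→4  b→8  c→7  tau→8  [4 exit(s)]
  4: ∅  [no exit]
  7: ∅  [no exit]
  8: tau→8  [1 exit(s)]
trace reaching 4: b·a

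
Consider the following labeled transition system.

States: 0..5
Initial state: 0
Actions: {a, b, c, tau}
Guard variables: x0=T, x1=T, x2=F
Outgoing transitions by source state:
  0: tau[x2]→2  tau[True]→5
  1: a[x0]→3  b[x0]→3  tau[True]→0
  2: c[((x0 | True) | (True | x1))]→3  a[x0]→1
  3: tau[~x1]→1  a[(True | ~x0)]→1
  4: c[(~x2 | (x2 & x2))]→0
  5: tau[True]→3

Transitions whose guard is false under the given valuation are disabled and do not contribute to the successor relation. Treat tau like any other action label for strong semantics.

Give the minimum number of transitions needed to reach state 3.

Layered search for 3:
  depth 0: {0}
  depth 1: {5}
  depth 2: {3}
3 enters at depth 2; path tau·tau

Answer: 2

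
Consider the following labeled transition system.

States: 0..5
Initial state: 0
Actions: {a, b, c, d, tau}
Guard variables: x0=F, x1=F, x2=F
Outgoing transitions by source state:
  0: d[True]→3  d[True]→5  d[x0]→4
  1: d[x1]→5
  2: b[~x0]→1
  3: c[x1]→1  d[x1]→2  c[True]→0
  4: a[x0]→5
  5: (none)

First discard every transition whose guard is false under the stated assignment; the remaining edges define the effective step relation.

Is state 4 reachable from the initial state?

4 transition(s) survive guard evaluation.
L0 = {0}
L1 = {3,5}  total {0,3,5}
R = {0,3,5}

Answer: UNREACHABLE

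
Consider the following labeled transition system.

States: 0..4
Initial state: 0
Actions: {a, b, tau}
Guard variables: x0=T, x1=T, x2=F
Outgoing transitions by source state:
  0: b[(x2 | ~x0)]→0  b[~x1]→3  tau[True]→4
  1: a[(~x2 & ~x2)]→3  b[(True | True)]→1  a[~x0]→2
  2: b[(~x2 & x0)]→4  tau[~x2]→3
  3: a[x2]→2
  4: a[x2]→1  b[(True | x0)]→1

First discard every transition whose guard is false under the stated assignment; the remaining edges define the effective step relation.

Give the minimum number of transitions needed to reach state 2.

Answer: UNREACHABLE

Trace:
Breadth-first toward 2:
  L0 = {0}
  L1 = {4}
  L2 = {1}
  L3 = {3}
2 never appears.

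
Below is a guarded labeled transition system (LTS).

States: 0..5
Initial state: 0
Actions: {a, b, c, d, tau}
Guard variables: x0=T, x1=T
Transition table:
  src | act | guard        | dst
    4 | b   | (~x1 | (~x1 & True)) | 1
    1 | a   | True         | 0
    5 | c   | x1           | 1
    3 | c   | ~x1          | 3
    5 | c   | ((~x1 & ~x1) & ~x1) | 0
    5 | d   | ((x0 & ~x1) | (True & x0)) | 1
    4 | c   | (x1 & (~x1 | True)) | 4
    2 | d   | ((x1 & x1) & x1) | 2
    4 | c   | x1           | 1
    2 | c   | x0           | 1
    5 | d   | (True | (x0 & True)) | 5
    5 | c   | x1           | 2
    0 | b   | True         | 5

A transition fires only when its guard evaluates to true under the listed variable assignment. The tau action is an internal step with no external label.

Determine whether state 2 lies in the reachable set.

Answer: REACHABLE

Analysis:
Guard filter leaves 10 enabled edge(s).
L0 = {0}
L1 = {5}  total {0,5}
L2 = {1,2}  total {0,1,2,5}
Reach set: {0,1,2,5}
witness 2: b·c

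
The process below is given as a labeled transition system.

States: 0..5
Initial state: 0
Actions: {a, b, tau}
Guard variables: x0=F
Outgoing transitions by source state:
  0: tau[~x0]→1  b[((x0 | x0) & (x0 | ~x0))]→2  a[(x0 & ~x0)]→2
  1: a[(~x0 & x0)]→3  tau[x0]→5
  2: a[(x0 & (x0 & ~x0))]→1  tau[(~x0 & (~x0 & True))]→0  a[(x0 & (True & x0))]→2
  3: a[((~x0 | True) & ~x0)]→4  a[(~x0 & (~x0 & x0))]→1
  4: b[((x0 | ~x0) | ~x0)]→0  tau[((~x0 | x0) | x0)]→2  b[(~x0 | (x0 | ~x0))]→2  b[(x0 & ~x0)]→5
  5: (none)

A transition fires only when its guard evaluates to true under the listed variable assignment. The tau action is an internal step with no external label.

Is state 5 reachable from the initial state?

Answer: UNREACHABLE

Working:
After dropping false guards: 6 live edges.
depth 0: {0}
depth 1: {1}  cumulative {0,1}
Reach set: {0,1}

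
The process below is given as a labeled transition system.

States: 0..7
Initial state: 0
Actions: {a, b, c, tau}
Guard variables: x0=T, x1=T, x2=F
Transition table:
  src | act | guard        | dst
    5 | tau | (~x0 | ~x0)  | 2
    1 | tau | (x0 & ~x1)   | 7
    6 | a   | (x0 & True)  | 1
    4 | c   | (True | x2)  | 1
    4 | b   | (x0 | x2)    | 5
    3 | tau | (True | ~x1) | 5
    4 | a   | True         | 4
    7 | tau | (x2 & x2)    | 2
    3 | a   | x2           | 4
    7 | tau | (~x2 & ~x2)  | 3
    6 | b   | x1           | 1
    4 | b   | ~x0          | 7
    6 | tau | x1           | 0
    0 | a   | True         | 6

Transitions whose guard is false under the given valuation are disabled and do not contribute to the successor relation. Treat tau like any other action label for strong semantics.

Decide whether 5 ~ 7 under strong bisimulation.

Refine partition for ~:
  π0 = {{0,1,2,3,4,5,6,7}}
  π1 = {{0},{1,2,5},{3,7},{4},{6}}
  π2 = {{0},{1,2,5},{3},{4},{6},{7}}
Fixed point at round 3; 6 class(es).
5∈{1,2,5}, 7∈{7}

Answer: NOT BISIMILAR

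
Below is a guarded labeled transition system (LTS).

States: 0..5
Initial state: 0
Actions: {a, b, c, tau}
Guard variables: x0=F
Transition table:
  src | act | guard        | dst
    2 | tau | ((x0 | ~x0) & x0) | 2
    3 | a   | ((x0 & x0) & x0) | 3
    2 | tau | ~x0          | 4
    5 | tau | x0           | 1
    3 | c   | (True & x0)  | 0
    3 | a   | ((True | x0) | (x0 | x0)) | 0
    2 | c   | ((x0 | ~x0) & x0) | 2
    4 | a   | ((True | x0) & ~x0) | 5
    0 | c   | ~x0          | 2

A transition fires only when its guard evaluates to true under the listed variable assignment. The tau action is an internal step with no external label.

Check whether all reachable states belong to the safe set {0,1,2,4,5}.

Inv-set: {0,1,2,4,5}
R = {0,2,4,5}
  0: safe
  2: safe
  4: safe
  5: safe

Answer: INVARIANT HOLDS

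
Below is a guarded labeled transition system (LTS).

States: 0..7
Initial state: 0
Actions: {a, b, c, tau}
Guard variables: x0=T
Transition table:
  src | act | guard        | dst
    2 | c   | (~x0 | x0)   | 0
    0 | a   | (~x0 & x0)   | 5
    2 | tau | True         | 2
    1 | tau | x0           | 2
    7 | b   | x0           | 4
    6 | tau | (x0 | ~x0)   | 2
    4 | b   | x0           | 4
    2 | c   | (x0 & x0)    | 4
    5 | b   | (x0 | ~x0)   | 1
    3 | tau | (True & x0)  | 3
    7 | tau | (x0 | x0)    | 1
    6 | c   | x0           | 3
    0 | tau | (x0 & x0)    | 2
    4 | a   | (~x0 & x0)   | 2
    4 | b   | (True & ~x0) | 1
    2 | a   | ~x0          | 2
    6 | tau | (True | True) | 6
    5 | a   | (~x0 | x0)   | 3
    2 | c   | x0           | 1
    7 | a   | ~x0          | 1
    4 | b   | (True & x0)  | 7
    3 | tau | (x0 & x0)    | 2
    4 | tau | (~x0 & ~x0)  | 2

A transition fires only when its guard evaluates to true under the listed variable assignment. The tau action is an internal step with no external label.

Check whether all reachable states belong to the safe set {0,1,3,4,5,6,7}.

Answer: INVARIANT VIOLATED at state 2

Trace:
Inv-set: {0,1,3,4,5,6,7}
Reach set: {0,1,2,4,7}
  0: ok
  1: ok
  2: VIOLATES
  4: ok
  7: ok
counterexample path to 2: tau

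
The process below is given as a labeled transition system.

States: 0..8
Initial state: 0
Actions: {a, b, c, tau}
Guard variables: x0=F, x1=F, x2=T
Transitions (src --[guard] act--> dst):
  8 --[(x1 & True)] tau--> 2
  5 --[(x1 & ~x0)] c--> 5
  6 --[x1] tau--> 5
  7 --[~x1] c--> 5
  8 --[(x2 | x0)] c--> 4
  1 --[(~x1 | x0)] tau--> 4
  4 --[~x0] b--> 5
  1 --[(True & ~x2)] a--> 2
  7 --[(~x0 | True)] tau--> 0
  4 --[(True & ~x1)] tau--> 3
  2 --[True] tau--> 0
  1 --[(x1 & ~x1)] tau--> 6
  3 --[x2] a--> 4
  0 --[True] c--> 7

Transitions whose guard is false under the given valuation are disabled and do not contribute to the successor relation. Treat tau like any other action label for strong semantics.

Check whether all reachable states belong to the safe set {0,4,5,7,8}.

Inv-set: {0,4,5,7,8}
Reach set: {0,5,7}
  0: safe
  5: safe
  7: safe

Answer: INVARIANT HOLDS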